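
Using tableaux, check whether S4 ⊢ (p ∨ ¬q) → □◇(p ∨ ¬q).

Not valid

Tableau for the negation ¬((p ∨ ¬q) → □◇(p ∨ ¬q)):
1. ¬((p ∨ ¬q) → □◇(p ∨ ¬q)), 0
2. p ∨ ¬q, 0   [¬→-rule on 1]
3. ¬□◇(p ∨ ¬q), 0   [¬→-rule on 1]
4. ¬q, 0   [∨-rule on 2 (branches; this branch)]
5. ¬◇(p ∨ ¬q), 1   [¬□-rule on 3: fresh world 1, 0R1]
6. ¬(p ∨ ¬q), 1   [¬◇-rule on 5 via 1R1]
7. ¬p, 1   [¬∨-rule on 6]
8. q, 1   [¬∨-rule on 6]
Accessibility: 0R0, 0R1, 1R1
The negation has an open branch (countermodel exists).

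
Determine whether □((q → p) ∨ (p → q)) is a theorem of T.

Tableau for the negation ¬□((q → p) ∨ (p → q)):
1. ¬□((q → p) ∨ (p → q)), u
2. ¬((q → p) ∨ (p → q)), v
3. ¬(q → p), v
4. ¬(p → q), v
5. q, v
6. ¬p, v
7. p, v
8. ¬q, v
Accessibility: uRu, uRv, vRv
Branch closes: p and ¬p both at v.
Every branch of the negation's tableau closes; the branch above is one of them.

Valid in T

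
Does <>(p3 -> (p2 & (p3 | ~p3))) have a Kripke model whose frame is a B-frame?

Yes, satisfiable

1. <>(p3 -> (p2 & (p3 | ~p3))), u
2. p3 -> (p2 & (p3 | ~p3)), v
3. p2 & (p3 | ~p3), v
4. p2, v
5. p3 | ~p3, v
6. ~p3, v
Accessibility: uRu, uRv, vRu, vRv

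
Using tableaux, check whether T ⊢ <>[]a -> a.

Tableau for the negation ~(<>[]a -> a):
1. ~(<>[]a -> a), u
2. <>[]a, u
3. ~a, u
4. []a, v
5. a, v
Accessibility: uRu, uRv, vRv
The negation has an open branch (countermodel exists).

Invalid (countermodel exists)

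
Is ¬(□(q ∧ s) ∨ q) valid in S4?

Tableau for the negation □(q ∧ s) ∨ q:
1. □(q ∧ s) ∨ q, 0
2. q, 0   [∨-rule on 1 (branches; this branch)]
Accessibility: 0R0
The negation has an open branch (countermodel exists).

Invalid (countermodel exists)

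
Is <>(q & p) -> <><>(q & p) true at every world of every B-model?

Valid

Tableau for the negation ~(<>(q & p) -> <><>(q & p)):
1. ~(<>(q & p) -> <><>(q & p)), u
2. <>(q & p), u
3. ~<><>(q & p), u
4. ~<>(q & p), u
5. ~(q & p), u
6. ~p, u
7. q & p, v
8. q, v
9. p, v
10. ~<>(q & p), v
11. ~(q & p), v
12. ~p, v
Accessibility: uRu, uRv, vRu, vRv
Branch closes: p and ~p both at v.
Every branch of the negation's tableau closes; the branch above is one of them.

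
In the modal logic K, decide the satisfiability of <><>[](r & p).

1. <><>[](r & p), w0
2. <>[](r & p), w1
3. [](r & p), w2
Accessibility: w0Rw1, w1Rw2

Satisfiable (open branch found)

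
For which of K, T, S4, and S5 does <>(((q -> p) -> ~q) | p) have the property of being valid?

T-tableau for the negation ~<>(((q -> p) -> ~q) | p):
1. ~<>(((q -> p) -> ~q) | p), w0
2. ~(((q -> p) -> ~q) | p), w0   [~<>-rule on 1 via w0Rw0]
3. ~((q -> p) -> ~q), w0   [~|-rule on 2]
4. ~p, w0   [~|-rule on 2]
5. q -> p, w0   [~->-rule on 3]
6. q, w0   [~->-rule on 3]
7. p, w0   [->-rule on 5 (branches; this branch)]
Accessibility: w0Rw0
Branch closes: p and ~p both at w0.
Every branch closes (one shown): valid in T, hence also in S4, S5 (every theorem of T is a theorem of S4 and S5).
K-tableau for the negation ~<>(((q -> p) -> ~q) | p):
1. ~<>(((q -> p) -> ~q) | p), w0
Complete open branch: countermodel on a K-frame, so not valid in K.

T, S4, S5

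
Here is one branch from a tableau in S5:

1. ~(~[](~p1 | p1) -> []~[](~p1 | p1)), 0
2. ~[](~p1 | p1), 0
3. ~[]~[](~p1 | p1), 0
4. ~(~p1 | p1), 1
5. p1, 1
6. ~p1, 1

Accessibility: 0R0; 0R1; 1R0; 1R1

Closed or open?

Yes, closed

Both p1 and ~p1 appear at 1.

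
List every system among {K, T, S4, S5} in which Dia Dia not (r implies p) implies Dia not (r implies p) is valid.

T-tableau for the negation not (Dia Dia not (r implies p) implies Dia not (r implies p)):
1. not (Dia Dia not (r implies p) implies Dia not (r implies p)), w0
2. Dia Dia not (r implies p), w0   [neg-implies-rule on 1]
3. not Dia not (r implies p), w0   [neg-implies-rule on 1]
4. r implies p, w0   [neg-Dia-rule on 3 via w0Rw0]
5. p, w0   [implies-rule on 4 (branches; this branch)]
6. Dia not (r implies p), w1   [Dia-rule on 2: fresh world w1, w0Rw1]
7. r implies p, w1   [neg-Dia-rule on 3 via w0Rw1]
8. p, w1   [implies-rule on 7 (branches; this branch)]
9. not (r implies p), w2   [Dia-rule on 6: fresh world w2, w1Rw2]
10. r, w2   [neg-implies-rule on 9]
11. not p, w2   [neg-implies-rule on 9]
Accessibility: w0Rw0, w0Rw1, w1Rw1, w1Rw2, w2Rw2
Complete open branch: countermodel on a T-frame, so not valid in T, nor in K (the same frame is also a K-frame).
S4-tableau for the negation not (Dia Dia not (r implies p) implies Dia not (r implies p)):
1. not (Dia Dia not (r implies p) implies Dia not (r implies p)), w0
2. Dia Dia not (r implies p), w0   [neg-implies-rule on 1]
3. not Dia not (r implies p), w0   [neg-implies-rule on 1]
4. r implies p, w0   [neg-Dia-rule on 3 via w0Rw0]
5. p, w0   [implies-rule on 4 (branches; this branch)]
6. Dia not (r implies p), w1   [Dia-rule on 2: fresh world w1, w0Rw1]
7. r implies p, w1   [neg-Dia-rule on 3 via w0Rw1]
8. p, w1   [implies-rule on 7 (branches; this branch)]
9. not (r implies p), w2   [Dia-rule on 6: fresh world w2, w1Rw2]
10. r, w2   [neg-implies-rule on 9]
11. not p, w2   [neg-implies-rule on 9]
12. r implies p, w2   [neg-Dia-rule on 3 via w0Rw2]
13. p, w2   [implies-rule on 12 (branches; this branch)]
Accessibility: w0Rw0, w0Rw1, w0Rw2, w1Rw1, w1Rw2, w2Rw2
Branch closes: p and not p both at w2.
Every branch closes (one shown): valid in S4, hence also in S5 (every theorem of S4 is a theorem of S5).

S4, S5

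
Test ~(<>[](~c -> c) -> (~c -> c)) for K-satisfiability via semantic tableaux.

Satisfiable

1. ~(<>[](~c -> c) -> (~c -> c)), u
2. <>[](~c -> c), u
3. ~(~c -> c), u
4. ~c, u
5. [](~c -> c), v
Accessibility: uRv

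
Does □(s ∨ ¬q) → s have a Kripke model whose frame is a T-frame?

Satisfiable (open branch found)

1. □(s ∨ ¬q) → s, u
2. s, u
Accessibility: uRu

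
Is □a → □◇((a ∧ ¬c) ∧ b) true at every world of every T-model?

Tableau for the negation ¬(□a → □◇((a ∧ ¬c) ∧ b)):
1. ¬(□a → □◇((a ∧ ¬c) ∧ b)), u
2. □a, u
3. ¬□◇((a ∧ ¬c) ∧ b), u
4. a, u
5. ¬◇((a ∧ ¬c) ∧ b), v
6. a, v
7. ¬((a ∧ ¬c) ∧ b), v
8. ¬b, v
Accessibility: uRu, uRv, vRv
The negation has an open branch (countermodel exists).

Not valid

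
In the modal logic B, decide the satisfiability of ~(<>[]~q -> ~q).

1. ~(<>[]~q -> ~q), 0
2. <>[]~q, 0
3. q, 0
4. []~q, 1
5. ~q, 0
Accessibility: 0R0, 0R1, 1R0, 1R1
Branch closes: q and ~q both at 0.
Every branch closes; the branch above is one of them.

Unsatisfiable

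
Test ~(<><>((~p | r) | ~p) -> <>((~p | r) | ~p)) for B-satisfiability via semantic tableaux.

Satisfiable

1. ~(<><>((~p | r) | ~p) -> <>((~p | r) | ~p)), w0
2. <><>((~p | r) | ~p), w0
3. ~<>((~p | r) | ~p), w0
4. ~((~p | r) | ~p), w0
5. ~(~p | r), w0
6. p, w0
7. ~r, w0
8. <>((~p | r) | ~p), w1
9. ~((~p | r) | ~p), w1
10. ~(~p | r), w1
11. p, w1
12. ~r, w1
13. (~p | r) | ~p, w2
14. ~p, w2
Accessibility: w0Rw0, w0Rw1, w1Rw0, w1Rw1, w1Rw2, w2Rw1, w2Rw2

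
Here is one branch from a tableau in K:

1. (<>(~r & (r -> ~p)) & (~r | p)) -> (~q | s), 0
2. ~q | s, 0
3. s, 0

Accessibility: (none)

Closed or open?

There is no literal clash: for every atom and world, at most one sign appears.

Not closed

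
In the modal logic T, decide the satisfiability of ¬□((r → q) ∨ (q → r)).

1. ¬□((r → q) ∨ (q → r)), 0
2. ¬((r → q) ∨ (q → r)), 1
3. ¬(r → q), 1
4. ¬(q → r), 1
5. r, 1
6. ¬q, 1
7. q, 1
8. ¬r, 1
Accessibility: 0R0, 0R1, 1R1
Branch closes: q and ¬q both at 1.
(One branch shown.) All branches close.

Unsatisfiable (every branch closes)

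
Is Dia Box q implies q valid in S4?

Invalid (countermodel exists)

Tableau for the negation not (Dia Box q implies q):
1. not (Dia Box q implies q), 0
2. Dia Box q, 0
3. not q, 0
4. Box q, 1
5. q, 1
Accessibility: 0R0, 0R1, 1R1
The negation has an open branch (countermodel exists).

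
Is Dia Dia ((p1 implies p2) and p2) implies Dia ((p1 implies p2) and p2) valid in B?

No, not valid

Tableau for the negation not (Dia Dia ((p1 implies p2) and p2) implies Dia ((p1 implies p2) and p2)):
1. not (Dia Dia ((p1 implies p2) and p2) implies Dia ((p1 implies p2) and p2)), 0
2. Dia Dia ((p1 implies p2) and p2), 0   [neg-implies-rule on 1]
3. not Dia ((p1 implies p2) and p2), 0   [neg-implies-rule on 1]
4. not ((p1 implies p2) and p2), 0   [neg-Dia-rule on 3 via 0R0]
5. not p2, 0   [neg-and-rule on 4 (branches; this branch)]
6. Dia ((p1 implies p2) and p2), 1   [Dia-rule on 2: fresh world 1, 0R1]
7. not ((p1 implies p2) and p2), 1   [neg-Dia-rule on 3 via 0R1]
8. not p2, 1   [neg-and-rule on 7 (branches; this branch)]
9. (p1 implies p2) and p2, 2   [Dia-rule on 6: fresh world 2, 1R2]
10. p1 implies p2, 2   [and-rule on 9]
11. p2, 2   [and-rule on 9]
Accessibility: 0R0, 0R1, 1R0, 1R1, 1R2, 2R1, 2R2
The negation has an open branch (countermodel exists).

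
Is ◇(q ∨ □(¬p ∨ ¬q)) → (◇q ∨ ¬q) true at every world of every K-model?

Tableau for the negation ¬(◇(q ∨ □(¬p ∨ ¬q)) → (◇q ∨ ¬q)):
1. ¬(◇(q ∨ □(¬p ∨ ¬q)) → (◇q ∨ ¬q)), 0
2. ◇(q ∨ □(¬p ∨ ¬q)), 0
3. ¬(◇q ∨ ¬q), 0
4. ¬◇q, 0
5. q, 0
6. q ∨ □(¬p ∨ ¬q), 1
7. ¬q, 1
8. □(¬p ∨ ¬q), 1
Accessibility: 0R1
The negation has an open branch (countermodel exists).

Not valid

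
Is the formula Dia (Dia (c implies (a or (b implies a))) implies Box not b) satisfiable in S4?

1. Dia (Dia (c implies (a or (b implies a))) implies Box not b), u
2. Dia (c implies (a or (b implies a))) implies Box not b, v
3. Box not b, v
4. not b, v
Accessibility: uRu, uRv, vRv

Satisfiable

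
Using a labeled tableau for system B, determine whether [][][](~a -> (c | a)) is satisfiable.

1. [][][](~a -> (c | a)), u
2. [][](~a -> (c | a)), u
3. [](~a -> (c | a)), u
4. ~a -> (c | a), u
5. c | a, u
6. a, u
Accessibility: uRu

Satisfiable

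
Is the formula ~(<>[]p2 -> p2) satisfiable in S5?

1. ~(<>[]p2 -> p2), w0
2. <>[]p2, w0
3. ~p2, w0
4. []p2, w1
5. p2, w0
Accessibility: w0Rw0, w0Rw1, w1Rw0, w1Rw1
Branch closes: p2 and ~p2 both at w0.
Every branch closes; the branch above is one of them.

Unsatisfiable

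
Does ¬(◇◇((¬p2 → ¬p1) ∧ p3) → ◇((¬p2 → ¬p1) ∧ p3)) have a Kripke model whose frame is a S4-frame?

1. ¬(◇◇((¬p2 → ¬p1) ∧ p3) → ◇((¬p2 → ¬p1) ∧ p3)), 0
2. ◇◇((¬p2 → ¬p1) ∧ p3), 0
3. ¬◇((¬p2 → ¬p1) ∧ p3), 0
4. ¬((¬p2 → ¬p1) ∧ p3), 0
5. ¬(¬p2 → ¬p1), 0
6. ¬p2, 0
7. p1, 0
8. ◇((¬p2 → ¬p1) ∧ p3), 1
9. ¬((¬p2 → ¬p1) ∧ p3), 1
10. ¬(¬p2 → ¬p1), 1
11. ¬p2, 1
12. p1, 1
13. (¬p2 → ¬p1) ∧ p3, 2
14. ¬p2 → ¬p1, 2
15. p3, 2
16. ¬((¬p2 → ¬p1) ∧ p3), 2
17. ¬p1, 2
18. ¬(¬p2 → ¬p1), 2
19. ¬p2, 2
20. p1, 2
Accessibility: 0R0, 0R1, 0R2, 1R1, 1R2, 2R2
Branch closes: p1 and ¬p1 both at 2.
All branches of the tableau close; one closing branch shown above.

No, unsatisfiable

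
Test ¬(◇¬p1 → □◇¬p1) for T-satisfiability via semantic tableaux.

1. ¬(◇¬p1 → □◇¬p1), w0
2. ◇¬p1, w0   [¬→-rule on 1]
3. ¬□◇¬p1, w0   [¬→-rule on 1]
4. ¬p1, w1   [◇-rule on 2: fresh world w1, w0Rw1]
5. ¬◇¬p1, w2   [¬□-rule on 3: fresh world w2, w0Rw2]
6. p1, w2   [¬◇-rule on 5 via w2Rw2]
Accessibility: w0Rw0, w0Rw1, w0Rw2, w1Rw1, w2Rw2

Yes, satisfiable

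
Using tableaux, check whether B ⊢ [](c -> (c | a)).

Valid in B

Tableau for the negation ~[](c -> (c | a)):
1. ~[](c -> (c | a)), 0
2. ~(c -> (c | a)), 1
3. c, 1
4. ~(c | a), 1
5. ~c, 1
6. ~a, 1
Accessibility: 0R0, 0R1, 1R0, 1R1
Branch closes: c and ~c both at 1.
All branches of the negation close; one closing branch shown above.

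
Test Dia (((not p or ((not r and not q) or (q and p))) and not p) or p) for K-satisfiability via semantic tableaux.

1. Dia (((not p or ((not r and not q) or (q and p))) and not p) or p), w0
2. ((not p or ((not r and not q) or (q and p))) and not p) or p, w1
3. p, w1
Accessibility: w0Rw1

Yes, satisfiable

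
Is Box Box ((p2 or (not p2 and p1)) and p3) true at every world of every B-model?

Tableau for the negation not Box Box ((p2 or (not p2 and p1)) and p3):
1. not Box Box ((p2 or (not p2 and p1)) and p3), 0
2. not Box ((p2 or (not p2 and p1)) and p3), 1   [neg-Box-rule on 1: fresh world 1, 0R1]
3. not ((p2 or (not p2 and p1)) and p3), 2   [neg-Box-rule on 2: fresh world 2, 1R2]
4. not p3, 2   [neg-and-rule on 3 (branches; this branch)]
Accessibility: 0R0, 0R1, 1R0, 1R1, 1R2, 2R1, 2R2
The negation has an open branch (countermodel exists).

No, not valid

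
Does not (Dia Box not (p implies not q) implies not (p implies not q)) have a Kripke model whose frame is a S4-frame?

Satisfiable (open branch found)

1. not (Dia Box not (p implies not q) implies not (p implies not q)), u
2. Dia Box not (p implies not q), u
3. p implies not q, u
4. not q, u
5. Box not (p implies not q), v
6. not (p implies not q), v
7. p, v
8. q, v
Accessibility: uRu, uRv, vRv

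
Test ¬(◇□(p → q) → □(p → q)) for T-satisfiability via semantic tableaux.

Yes, satisfiable

1. ¬(◇□(p → q) → □(p → q)), w0
2. ◇□(p → q), w0
3. ¬□(p → q), w0
4. □(p → q), w1
5. p → q, w1
6. q, w1
7. ¬(p → q), w2
8. p, w2
9. ¬q, w2
Accessibility: w0Rw0, w0Rw1, w0Rw2, w1Rw1, w2Rw2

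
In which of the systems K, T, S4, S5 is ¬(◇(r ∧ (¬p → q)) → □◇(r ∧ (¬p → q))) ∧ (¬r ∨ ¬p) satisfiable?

K, T, S4

S5-tableau for the formula:
1. ¬(◇(r ∧ (¬p → q)) → □◇(r ∧ (¬p → q))) ∧ (¬r ∨ ¬p), u
2. ¬(◇(r ∧ (¬p → q)) → □◇(r ∧ (¬p → q))), u
3. ¬r ∨ ¬p, u
4. ◇(r ∧ (¬p → q)), u
5. ¬□◇(r ∧ (¬p → q)), u
6. ¬p, u
7. r ∧ (¬p → q), v
8. r, v
9. ¬p → q, v
10. q, v
11. ¬◇(r ∧ (¬p → q)), w
12. ¬(r ∧ (¬p → q)), u
13. ¬(r ∧ (¬p → q)), v
14. ¬(r ∧ (¬p → q)), w
15. ¬(¬p → q), u
16. ¬q, u
17. ¬(¬p → q), v
18. ¬p, v
19. ¬q, v
Accessibility: uRu, uRv, uRw, vRu, vRv, vRw, wRu, wRv, wRw
Branch closes: q and ¬q both at v.
Every branch closes (one shown): unsatisfiable in S5.
S4-tableau for the formula:
1. ¬(◇(r ∧ (¬p → q)) → □◇(r ∧ (¬p → q))) ∧ (¬r ∨ ¬p), u
2. ¬(◇(r ∧ (¬p → q)) → □◇(r ∧ (¬p → q))), u
3. ¬r ∨ ¬p, u
4. ◇(r ∧ (¬p → q)), u
5. ¬□◇(r ∧ (¬p → q)), u
6. ¬p, u
7. r ∧ (¬p → q), v
8. r, v
9. ¬p → q, v
10. q, v
11. ¬◇(r ∧ (¬p → q)), w
12. ¬(r ∧ (¬p → q)), w
13. ¬(¬p → q), w
14. ¬p, w
15. ¬q, w
Accessibility: uRu, uRv, uRw, vRv, wRw
Complete open branch: satisfiable in S4, hence also in K, T (this S4-model is also a K-model and a T-model).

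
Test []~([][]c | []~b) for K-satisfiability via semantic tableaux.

Yes, satisfiable

1. []~([][]c | []~b), w0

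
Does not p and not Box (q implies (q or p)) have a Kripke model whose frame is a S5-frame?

No, unsatisfiable

1. not p and not Box (q implies (q or p)), u
2. not p, u   [and-rule on 1]
3. not Box (q implies (q or p)), u   [and-rule on 1]
4. not (q implies (q or p)), v   [neg-Box-rule on 3: fresh world v, uRv]
5. q, v   [neg-implies-rule on 4]
6. not (q or p), v   [neg-implies-rule on 4]
7. not q, v   [neg-or-rule on 6]
8. not p, v   [neg-or-rule on 6]
Accessibility: uRu, uRv, vRu, vRv
Branch closes: q and not q both at v.
All branches of the tableau close; one closing branch shown above.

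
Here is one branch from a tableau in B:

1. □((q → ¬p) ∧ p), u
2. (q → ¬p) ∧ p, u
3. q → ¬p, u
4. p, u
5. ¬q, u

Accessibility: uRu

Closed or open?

Not closed

There is no literal clash: for every atom and world, at most one sign appears.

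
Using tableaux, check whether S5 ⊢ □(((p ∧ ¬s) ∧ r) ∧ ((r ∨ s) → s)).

Tableau for the negation ¬□(((p ∧ ¬s) ∧ r) ∧ ((r ∨ s) → s)):
1. ¬□(((p ∧ ¬s) ∧ r) ∧ ((r ∨ s) → s)), u
2. ¬(((p ∧ ¬s) ∧ r) ∧ ((r ∨ s) → s)), v
3. ¬((r ∨ s) → s), v
4. r ∨ s, v
5. ¬s, v
6. r, v
Accessibility: uRu, uRv, vRu, vRv
The negation has an open branch (countermodel exists).

Not valid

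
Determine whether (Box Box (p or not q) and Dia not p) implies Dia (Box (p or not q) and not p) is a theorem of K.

Tableau for the negation not ((Box Box (p or not q) and Dia not p) implies Dia (Box (p or not q) and not p)):
1. not ((Box Box (p or not q) and Dia not p) implies Dia (Box (p or not q) and not p)), w0
2. Box Box (p or not q) and Dia not p, w0   [neg-implies-rule on 1]
3. not Dia (Box (p or not q) and not p), w0   [neg-implies-rule on 1]
4. Box Box (p or not q), w0   [and-rule on 2]
5. Dia not p, w0   [and-rule on 2]
6. not p, w1   [Dia-rule on 5: fresh world w1, w0Rw1]
7. not (Box (p or not q) and not p), w1   [neg-Dia-rule on 3 via w0Rw1]
8. Box (p or not q), w1   [Box-rule on 4 via w0Rw1]
9. not Box (p or not q), w1   [neg-and-rule on 7 (branches; this branch)]
10. not (p or not q), w2   [neg-Box-rule on 9: fresh world w2, w1Rw2]
11. not p, w2   [neg-or-rule on 10]
12. q, w2   [neg-or-rule on 10]
13. p or not q, w2   [Box-rule on 8 via w1Rw2]
14. not q, w2   [or-rule on 13 (branches; this branch)]
Accessibility: w0Rw1, w1Rw2
Branch closes: q and not q both at w2.
All branches of the negation close; one closing branch shown above.

Valid in K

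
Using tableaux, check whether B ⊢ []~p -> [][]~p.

Invalid (countermodel exists)

Tableau for the negation ~([]~p -> [][]~p):
1. ~([]~p -> [][]~p), 0
2. []~p, 0
3. ~[][]~p, 0
4. ~p, 0
5. ~[]~p, 1
6. ~p, 1
7. p, 2
Accessibility: 0R0, 0R1, 1R0, 1R1, 1R2, 2R1, 2R2
The negation has an open branch (countermodel exists).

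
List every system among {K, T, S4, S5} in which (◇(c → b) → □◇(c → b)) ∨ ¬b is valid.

S5

S4-tableau for the negation ¬((◇(c → b) → □◇(c → b)) ∨ ¬b):
1. ¬((◇(c → b) → □◇(c → b)) ∨ ¬b), u
2. ¬(◇(c → b) → □◇(c → b)), u   [¬∨-rule on 1]
3. b, u   [¬∨-rule on 1]
4. ◇(c → b), u   [¬→-rule on 2]
5. ¬□◇(c → b), u   [¬→-rule on 2]
6. c → b, v   [◇-rule on 4: fresh world v, uRv]
7. b, v   [→-rule on 6 (branches; this branch)]
8. ¬◇(c → b), w   [¬□-rule on 5: fresh world w, uRw]
9. ¬(c → b), w   [¬◇-rule on 8 via wRw]
10. c, w   [¬→-rule on 9]
11. ¬b, w   [¬→-rule on 9]
Accessibility: uRu, uRv, uRw, vRv, wRw
Complete open branch: countermodel on an S4-frame, so not valid in S4, nor in K, T (the same frame is also a K-frame and a T-frame).
S5-tableau for the negation ¬((◇(c → b) → □◇(c → b)) ∨ ¬b):
1. ¬((◇(c → b) → □◇(c → b)) ∨ ¬b), u
2. ¬(◇(c → b) → □◇(c → b)), u   [¬∨-rule on 1]
3. b, u   [¬∨-rule on 1]
4. ◇(c → b), u   [¬→-rule on 2]
5. ¬□◇(c → b), u   [¬→-rule on 2]
6. c → b, v   [◇-rule on 4: fresh world v, uRv]
7. b, v   [→-rule on 6 (branches; this branch)]
8. ¬◇(c → b), w   [¬□-rule on 5: fresh world w, uRw]
9. ¬(c → b), u   [¬◇-rule on 8 via wRu]
10. c, u   [¬→-rule on 9]
11. ¬b, u   [¬→-rule on 9]
Accessibility: uRu, uRv, uRw, vRu, vRv, vRw, wRu, wRv, wRw
Branch closes: b and ¬b both at u.
Every branch closes (one shown): valid in S5.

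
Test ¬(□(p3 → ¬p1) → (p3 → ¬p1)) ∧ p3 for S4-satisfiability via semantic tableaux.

1. ¬(□(p3 → ¬p1) → (p3 → ¬p1)) ∧ p3, w0
2. ¬(□(p3 → ¬p1) → (p3 → ¬p1)), w0
3. p3, w0
4. □(p3 → ¬p1), w0
5. ¬(p3 → ¬p1), w0
6. p1, w0
7. p3 → ¬p1, w0
8. ¬p1, w0
Accessibility: w0Rw0
Branch closes: p1 and ¬p1 both at w0.
Every branch closes; the branch above is one of them.

Unsatisfiable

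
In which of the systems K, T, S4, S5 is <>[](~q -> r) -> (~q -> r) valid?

S5

S4-tableau for the negation ~(<>[](~q -> r) -> (~q -> r)):
1. ~(<>[](~q -> r) -> (~q -> r)), w0
2. <>[](~q -> r), w0
3. ~(~q -> r), w0
4. ~q, w0
5. ~r, w0
6. [](~q -> r), w1
7. ~q -> r, w1
8. r, w1
Accessibility: w0Rw0, w0Rw1, w1Rw1
Complete open branch: countermodel on an S4-frame, so not valid in S4, nor in K, T (the same frame is also a K-frame and a T-frame).
S5-tableau for the negation ~(<>[](~q -> r) -> (~q -> r)):
1. ~(<>[](~q -> r) -> (~q -> r)), w0
2. <>[](~q -> r), w0
3. ~(~q -> r), w0
4. ~q, w0
5. ~r, w0
6. [](~q -> r), w1
7. ~q -> r, w0
8. ~q -> r, w1
9. r, w0
Accessibility: w0Rw0, w0Rw1, w1Rw0, w1Rw1
Branch closes: r and ~r both at w0.
Every branch closes (one shown): valid in S5.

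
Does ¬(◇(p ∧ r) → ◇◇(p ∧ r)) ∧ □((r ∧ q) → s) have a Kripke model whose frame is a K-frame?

1. ¬(◇(p ∧ r) → ◇◇(p ∧ r)) ∧ □((r ∧ q) → s), u
2. ¬(◇(p ∧ r) → ◇◇(p ∧ r)), u
3. □((r ∧ q) → s), u
4. ◇(p ∧ r), u
5. ¬◇◇(p ∧ r), u
6. p ∧ r, v
7. p, v
8. r, v
9. (r ∧ q) → s, v
10. ¬◇(p ∧ r), v
11. s, v
Accessibility: uRv

Satisfiable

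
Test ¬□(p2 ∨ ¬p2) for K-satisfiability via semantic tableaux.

Unsatisfiable

1. ¬□(p2 ∨ ¬p2), w0
2. ¬(p2 ∨ ¬p2), w1
3. ¬p2, w1
4. p2, w1
Accessibility: w0Rw1
Branch closes: p2 and ¬p2 both at w1.
All branches of the tableau close; one closing branch shown above.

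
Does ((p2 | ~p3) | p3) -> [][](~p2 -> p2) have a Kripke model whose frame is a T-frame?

Satisfiable

1. ((p2 | ~p3) | p3) -> [][](~p2 -> p2), 0
2. [][](~p2 -> p2), 0
3. [](~p2 -> p2), 0
4. ~p2 -> p2, 0
5. p2, 0
Accessibility: 0R0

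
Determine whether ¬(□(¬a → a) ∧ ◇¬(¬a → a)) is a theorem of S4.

Tableau for the negation □(¬a → a) ∧ ◇¬(¬a → a):
1. □(¬a → a) ∧ ◇¬(¬a → a), 0
2. □(¬a → a), 0
3. ◇¬(¬a → a), 0
4. ¬a → a, 0
5. a, 0
6. ¬(¬a → a), 1
7. ¬a, 1
8. ¬a → a, 1
9. a, 1
Accessibility: 0R0, 0R1, 1R1
Branch closes: a and ¬a both at 1.
Every branch of the negation's tableau closes; the branch above is one of them.

Valid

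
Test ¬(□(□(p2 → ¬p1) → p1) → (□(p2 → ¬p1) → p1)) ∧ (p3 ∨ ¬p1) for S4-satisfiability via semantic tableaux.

Unsatisfiable (every branch closes)

1. ¬(□(□(p2 → ¬p1) → p1) → (□(p2 → ¬p1) → p1)) ∧ (p3 ∨ ¬p1), 0
2. ¬(□(□(p2 → ¬p1) → p1) → (□(p2 → ¬p1) → p1)), 0   [∧-rule on 1]
3. p3 ∨ ¬p1, 0   [∧-rule on 1]
4. □(□(p2 → ¬p1) → p1), 0   [¬→-rule on 2]
5. ¬(□(p2 → ¬p1) → p1), 0   [¬→-rule on 2]
6. □(p2 → ¬p1), 0   [¬→-rule on 5]
7. ¬p1, 0   [¬→-rule on 5]
8. □(p2 → ¬p1) → p1, 0   [□-rule on 4 via 0R0]
9. p2 → ¬p1, 0   [□-rule on 6 via 0R0]
10. ¬□(p2 → ¬p1), 0   [→-rule on 8 (branches; this branch)]
11. ¬(p2 → ¬p1), 1   [¬□-rule on 10: fresh world 1, 0R1]
12. p2, 1   [¬→-rule on 11]
13. p1, 1   [¬→-rule on 11]
14. □(p2 → ¬p1) → p1, 1   [□-rule on 4 via 0R1]
15. p2 → ¬p1, 1   [□-rule on 6 via 0R1]
16. ¬p1, 1   [→-rule on 15 (branches; this branch)]
Accessibility: 0R0, 0R1, 1R1
Branch closes: p1 and ¬p1 both at 1.
All branches of the tableau close; one closing branch shown above.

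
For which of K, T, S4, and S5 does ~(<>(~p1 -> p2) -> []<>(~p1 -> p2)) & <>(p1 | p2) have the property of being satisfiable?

S4-tableau for the formula:
1. ~(<>(~p1 -> p2) -> []<>(~p1 -> p2)) & <>(p1 | p2), 0
2. ~(<>(~p1 -> p2) -> []<>(~p1 -> p2)), 0   [&-rule on 1]
3. <>(p1 | p2), 0   [&-rule on 1]
4. <>(~p1 -> p2), 0   [~->-rule on 2]
5. ~[]<>(~p1 -> p2), 0   [~->-rule on 2]
6. p1 | p2, 1   [<>-rule on 3: fresh world 1, 0R1]
7. p2, 1   [|-rule on 6 (branches; this branch)]
8. ~p1 -> p2, 2   [<>-rule on 4: fresh world 2, 0R2]
9. p2, 2   [->-rule on 8 (branches; this branch)]
10. ~<>(~p1 -> p2), 3   [~[]-rule on 5: fresh world 3, 0R3]
11. ~(~p1 -> p2), 3   [~<>-rule on 10 via 3R3]
12. ~p1, 3   [~->-rule on 11]
13. ~p2, 3   [~->-rule on 11]
Accessibility: 0R0, 0R1, 0R2, 0R3, 1R1, 2R2, 3R3
Complete open branch: satisfiable in S4, hence also in K, T (this S4-model is also a K-model and a T-model).
S5-tableau for the formula:
1. ~(<>(~p1 -> p2) -> []<>(~p1 -> p2)) & <>(p1 | p2), 0
2. ~(<>(~p1 -> p2) -> []<>(~p1 -> p2)), 0   [&-rule on 1]
3. <>(p1 | p2), 0   [&-rule on 1]
4. <>(~p1 -> p2), 0   [~->-rule on 2]
5. ~[]<>(~p1 -> p2), 0   [~->-rule on 2]
6. p1 | p2, 1   [<>-rule on 3: fresh world 1, 0R1]
7. p2, 1   [|-rule on 6 (branches; this branch)]
8. ~p1 -> p2, 2   [<>-rule on 4: fresh world 2, 0R2]
9. p2, 2   [->-rule on 8 (branches; this branch)]
10. ~<>(~p1 -> p2), 3   [~[]-rule on 5: fresh world 3, 0R3]
11. ~(~p1 -> p2), 0   [~<>-rule on 10 via 3R0]
12. ~p1, 0   [~->-rule on 11]
13. ~p2, 0   [~->-rule on 11]
14. ~(~p1 -> p2), 1   [~<>-rule on 10 via 3R1]
15. ~p1, 1   [~->-rule on 14]
16. ~p2, 1   [~->-rule on 14]
Accessibility: 0R0, 0R1, 0R2, 0R3, 1R0, 1R1, 1R2, 1R3, 2R0, 2R1, 2R2, 2R3, 3R0, 3R1, 3R2, 3R3
Branch closes: p2 and ~p2 both at 1.
Every branch closes (one shown): unsatisfiable in S5.

K, T, S4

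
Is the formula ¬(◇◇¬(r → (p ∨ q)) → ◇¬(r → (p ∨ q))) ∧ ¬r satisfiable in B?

Satisfiable (open branch found)

1. ¬(◇◇¬(r → (p ∨ q)) → ◇¬(r → (p ∨ q))) ∧ ¬r, w0
2. ¬(◇◇¬(r → (p ∨ q)) → ◇¬(r → (p ∨ q))), w0
3. ¬r, w0
4. ◇◇¬(r → (p ∨ q)), w0
5. ¬◇¬(r → (p ∨ q)), w0
6. r → (p ∨ q), w0
7. p ∨ q, w0
8. q, w0
9. ◇¬(r → (p ∨ q)), w1
10. r → (p ∨ q), w1
11. p ∨ q, w1
12. q, w1
13. ¬(r → (p ∨ q)), w2
14. r, w2
15. ¬(p ∨ q), w2
16. ¬p, w2
17. ¬q, w2
Accessibility: w0Rw0, w0Rw1, w1Rw0, w1Rw1, w1Rw2, w2Rw1, w2Rw2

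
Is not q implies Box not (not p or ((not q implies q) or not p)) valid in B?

No, not valid

Tableau for the negation not (not q implies Box not (not p or ((not q implies q) or not p))):
1. not (not q implies Box not (not p or ((not q implies q) or not p))), u
2. not q, u
3. not Box not (not p or ((not q implies q) or not p)), u
4. not p or ((not q implies q) or not p), v
5. (not q implies q) or not p, v
6. not p, v
Accessibility: uRu, uRv, vRu, vRv
The negation has an open branch (countermodel exists).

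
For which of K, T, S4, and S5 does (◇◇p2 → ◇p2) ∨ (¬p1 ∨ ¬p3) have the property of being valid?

S4, S5

S4-tableau for the negation ¬((◇◇p2 → ◇p2) ∨ (¬p1 ∨ ¬p3)):
1. ¬((◇◇p2 → ◇p2) ∨ (¬p1 ∨ ¬p3)), 0
2. ¬(◇◇p2 → ◇p2), 0
3. ¬(¬p1 ∨ ¬p3), 0
4. ◇◇p2, 0
5. ¬◇p2, 0
6. p1, 0
7. p3, 0
8. ¬p2, 0
9. ◇p2, 1
10. ¬p2, 1
11. p2, 2
12. ¬p2, 2
Accessibility: 0R0, 0R1, 0R2, 1R1, 1R2, 2R2
Branch closes: p2 and ¬p2 both at 2.
Every branch closes (one shown): valid in S4, hence also in S5 (every theorem of S4 is a theorem of S5).
T-tableau for the negation ¬((◇◇p2 → ◇p2) ∨ (¬p1 ∨ ¬p3)):
1. ¬((◇◇p2 → ◇p2) ∨ (¬p1 ∨ ¬p3)), 0
2. ¬(◇◇p2 → ◇p2), 0
3. ¬(¬p1 ∨ ¬p3), 0
4. ◇◇p2, 0
5. ¬◇p2, 0
6. p1, 0
7. p3, 0
8. ¬p2, 0
9. ◇p2, 1
10. ¬p2, 1
11. p2, 2
Accessibility: 0R0, 0R1, 1R1, 1R2, 2R2
Complete open branch: countermodel on a T-frame, so not valid in T, nor in K (the same frame is also a K-frame).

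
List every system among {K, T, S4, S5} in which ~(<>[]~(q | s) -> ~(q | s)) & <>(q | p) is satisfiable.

S5-tableau for the formula:
1. ~(<>[]~(q | s) -> ~(q | s)) & <>(q | p), u
2. ~(<>[]~(q | s) -> ~(q | s)), u   [&-rule on 1]
3. <>(q | p), u   [&-rule on 1]
4. <>[]~(q | s), u   [~->-rule on 2]
5. q | s, u   [~->-rule on 2]
6. s, u   [|-rule on 5 (branches; this branch)]
7. q | p, v   [<>-rule on 3: fresh world v, uRv]
8. p, v   [|-rule on 7 (branches; this branch)]
9. []~(q | s), w   [<>-rule on 4: fresh world w, uRw]
10. ~(q | s), u   [[]-rule on 9 via wRu]
11. ~q, u   [~|-rule on 10]
12. ~s, u   [~|-rule on 10]
Accessibility: uRu, uRv, uRw, vRu, vRv, vRw, wRu, wRv, wRw
Branch closes: s and ~s both at u.
Every branch closes (one shown): unsatisfiable in S5.
S4-tableau for the formula:
1. ~(<>[]~(q | s) -> ~(q | s)) & <>(q | p), u
2. ~(<>[]~(q | s) -> ~(q | s)), u   [&-rule on 1]
3. <>(q | p), u   [&-rule on 1]
4. <>[]~(q | s), u   [~->-rule on 2]
5. q | s, u   [~->-rule on 2]
6. s, u   [|-rule on 5 (branches; this branch)]
7. q | p, v   [<>-rule on 3: fresh world v, uRv]
8. p, v   [|-rule on 7 (branches; this branch)]
9. []~(q | s), w   [<>-rule on 4: fresh world w, uRw]
10. ~(q | s), w   [[]-rule on 9 via wRw]
11. ~q, w   [~|-rule on 10]
12. ~s, w   [~|-rule on 10]
Accessibility: uRu, uRv, uRw, vRv, wRw
Complete open branch: satisfiable in S4, hence also in K, T (this S4-model is also a K-model and a T-model).

K, T, S4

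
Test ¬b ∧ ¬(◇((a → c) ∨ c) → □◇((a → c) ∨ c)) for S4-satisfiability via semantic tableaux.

Satisfiable (open branch found)

1. ¬b ∧ ¬(◇((a → c) ∨ c) → □◇((a → c) ∨ c)), 0
2. ¬b, 0   [∧-rule on 1]
3. ¬(◇((a → c) ∨ c) → □◇((a → c) ∨ c)), 0   [∧-rule on 1]
4. ◇((a → c) ∨ c), 0   [¬→-rule on 3]
5. ¬□◇((a → c) ∨ c), 0   [¬→-rule on 3]
6. (a → c) ∨ c, 1   [◇-rule on 4: fresh world 1, 0R1]
7. c, 1   [∨-rule on 6 (branches; this branch)]
8. ¬◇((a → c) ∨ c), 2   [¬□-rule on 5: fresh world 2, 0R2]
9. ¬((a → c) ∨ c), 2   [¬◇-rule on 8 via 2R2]
10. ¬(a → c), 2   [¬∨-rule on 9]
11. ¬c, 2   [¬∨-rule on 9]
12. a, 2   [¬→-rule on 10]
Accessibility: 0R0, 0R1, 0R2, 1R1, 2R2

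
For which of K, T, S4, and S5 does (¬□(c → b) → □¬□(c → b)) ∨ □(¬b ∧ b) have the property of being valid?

S5-tableau for the negation ¬((¬□(c → b) → □¬□(c → b)) ∨ □(¬b ∧ b)):
1. ¬((¬□(c → b) → □¬□(c → b)) ∨ □(¬b ∧ b)), 0
2. ¬(¬□(c → b) → □¬□(c → b)), 0
3. ¬□(¬b ∧ b), 0
4. ¬□(c → b), 0
5. ¬□¬□(c → b), 0
6. ¬(¬b ∧ b), 1
7. ¬b, 1
8. ¬(c → b), 2
9. c, 2
10. ¬b, 2
11. □(c → b), 3
12. c → b, 0
13. c → b, 1
14. c → b, 2
15. c → b, 3
16. b, 0
17. ¬c, 1
18. b, 2
Accessibility: 0R0, 0R1, 0R2, 0R3, 1R0, 1R1, 1R2, 1R3, 2R0, 2R1, 2R2, 2R3, 3R0, 3R1, 3R2, 3R3
Branch closes: b and ¬b both at 2.
Every branch closes (one shown): valid in S5.
S4-tableau for the negation ¬((¬□(c → b) → □¬□(c → b)) ∨ □(¬b ∧ b)):
1. ¬((¬□(c → b) → □¬□(c → b)) ∨ □(¬b ∧ b)), 0
2. ¬(¬□(c → b) → □¬□(c → b)), 0
3. ¬□(¬b ∧ b), 0
4. ¬□(c → b), 0
5. ¬□¬□(c → b), 0
6. ¬(¬b ∧ b), 1
7. ¬b, 1
8. ¬(c → b), 2
9. c, 2
10. ¬b, 2
11. □(c → b), 3
12. c → b, 3
13. b, 3
Accessibility: 0R0, 0R1, 0R2, 0R3, 1R1, 2R2, 3R3
Complete open branch: countermodel on an S4-frame, so not valid in S4, nor in K, T (the same frame is also a K-frame and a T-frame).

S5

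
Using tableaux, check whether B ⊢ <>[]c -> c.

Tableau for the negation ~(<>[]c -> c):
1. ~(<>[]c -> c), 0
2. <>[]c, 0
3. ~c, 0
4. []c, 1
5. c, 0
Accessibility: 0R0, 0R1, 1R0, 1R1
Branch closes: c and ~c both at 0.
Every branch of the negation's tableau closes; the branch above is one of them.

Yes, valid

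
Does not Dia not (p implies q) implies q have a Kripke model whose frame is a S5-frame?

Satisfiable

1. not Dia not (p implies q) implies q, u
2. q, u
Accessibility: uRu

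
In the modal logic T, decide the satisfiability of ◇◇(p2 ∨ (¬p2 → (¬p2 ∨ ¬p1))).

Satisfiable (open branch found)

1. ◇◇(p2 ∨ (¬p2 → (¬p2 ∨ ¬p1))), 0
2. ◇(p2 ∨ (¬p2 → (¬p2 ∨ ¬p1))), 1
3. p2 ∨ (¬p2 → (¬p2 ∨ ¬p1)), 2
4. ¬p2 → (¬p2 ∨ ¬p1), 2
5. ¬p2 ∨ ¬p1, 2
6. ¬p1, 2
Accessibility: 0R0, 0R1, 1R1, 1R2, 2R2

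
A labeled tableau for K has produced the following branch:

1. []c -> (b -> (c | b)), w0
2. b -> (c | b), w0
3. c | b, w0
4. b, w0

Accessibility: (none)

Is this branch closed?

No, open

No atom appears with both signs at the same world.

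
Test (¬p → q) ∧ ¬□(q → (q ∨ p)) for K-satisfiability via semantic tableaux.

1. (¬p → q) ∧ ¬□(q → (q ∨ p)), w0
2. ¬p → q, w0
3. ¬□(q → (q ∨ p)), w0
4. q, w0
5. ¬(q → (q ∨ p)), w1
6. q, w1
7. ¬(q ∨ p), w1
8. ¬q, w1
9. ¬p, w1
Accessibility: w0Rw1
Branch closes: q and ¬q both at w1.
(One branch shown.) All branches close.

Unsatisfiable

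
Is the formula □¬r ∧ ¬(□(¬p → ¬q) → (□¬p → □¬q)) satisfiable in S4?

No, unsatisfiable

1. □¬r ∧ ¬(□(¬p → ¬q) → (□¬p → □¬q)), 0
2. □¬r, 0   [∧-rule on 1]
3. ¬(□(¬p → ¬q) → (□¬p → □¬q)), 0   [∧-rule on 1]
4. □(¬p → ¬q), 0   [¬→-rule on 3]
5. ¬(□¬p → □¬q), 0   [¬→-rule on 3]
6. □¬p, 0   [¬→-rule on 5]
7. ¬□¬q, 0   [¬→-rule on 5]
8. ¬r, 0   [□-rule on 2 via 0R0]
9. ¬p → ¬q, 0   [□-rule on 4 via 0R0]
10. ¬p, 0   [□-rule on 6 via 0R0]
11. ¬q, 0   [→-rule on 9 (branches; this branch)]
12. q, 1   [¬□-rule on 7: fresh world 1, 0R1]
13. ¬r, 1   [□-rule on 2 via 0R1]
14. ¬p → ¬q, 1   [□-rule on 4 via 0R1]
15. ¬p, 1   [□-rule on 6 via 0R1]
16. ¬q, 1   [→-rule on 14 (branches; this branch)]
Accessibility: 0R0, 0R1, 1R1
Branch closes: q and ¬q both at 1.
All branches of the tableau close; one closing branch shown above.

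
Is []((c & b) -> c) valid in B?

Tableau for the negation ~[]((c & b) -> c):
1. ~[]((c & b) -> c), 0
2. ~((c & b) -> c), 1
3. c & b, 1
4. ~c, 1
5. c, 1
6. b, 1
Accessibility: 0R0, 0R1, 1R0, 1R1
Branch closes: c and ~c both at 1.
Every branch of the negation's tableau closes; the branch above is one of them.

Valid in B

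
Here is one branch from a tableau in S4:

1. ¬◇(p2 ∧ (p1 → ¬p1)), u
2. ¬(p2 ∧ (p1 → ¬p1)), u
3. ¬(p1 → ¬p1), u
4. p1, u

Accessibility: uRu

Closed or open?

There is no literal clash: for every atom and world, at most one sign appears.

Not closed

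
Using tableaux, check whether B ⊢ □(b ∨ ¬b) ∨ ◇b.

Valid in B

Tableau for the negation ¬(□(b ∨ ¬b) ∨ ◇b):
1. ¬(□(b ∨ ¬b) ∨ ◇b), w0
2. ¬□(b ∨ ¬b), w0   [¬∨-rule on 1]
3. ¬◇b, w0   [¬∨-rule on 1]
4. ¬b, w0   [¬◇-rule on 3 via w0Rw0]
5. ¬(b ∨ ¬b), w1   [¬□-rule on 2: fresh world w1, w0Rw1]
6. ¬b, w1   [¬∨-rule on 5]
7. b, w1   [¬∨-rule on 5]
Accessibility: w0Rw0, w0Rw1, w1Rw0, w1Rw1
Branch closes: b and ¬b both at w1.
All branches of the negation close; one closing branch shown above.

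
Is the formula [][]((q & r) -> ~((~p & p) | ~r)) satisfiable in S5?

1. [][]((q & r) -> ~((~p & p) | ~r)), 0
2. []((q & r) -> ~((~p & p) | ~r)), 0
3. (q & r) -> ~((~p & p) | ~r), 0
4. ~((~p & p) | ~r), 0
5. ~(~p & p), 0
6. r, 0
7. ~p, 0
Accessibility: 0R0

Satisfiable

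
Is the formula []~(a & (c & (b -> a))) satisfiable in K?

1. []~(a & (c & (b -> a))), 0

Satisfiable (open branch found)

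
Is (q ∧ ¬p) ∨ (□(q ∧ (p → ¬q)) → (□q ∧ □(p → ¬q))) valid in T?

Tableau for the negation ¬((q ∧ ¬p) ∨ (□(q ∧ (p → ¬q)) → (□q ∧ □(p → ¬q)))):
1. ¬((q ∧ ¬p) ∨ (□(q ∧ (p → ¬q)) → (□q ∧ □(p → ¬q)))), u
2. ¬(q ∧ ¬p), u
3. ¬(□(q ∧ (p → ¬q)) → (□q ∧ □(p → ¬q))), u
4. □(q ∧ (p → ¬q)), u
5. ¬(□q ∧ □(p → ¬q)), u
6. q ∧ (p → ¬q), u
7. q, u
8. p → ¬q, u
9. p, u
10. ¬□(p → ¬q), u
11. ¬q, u
Accessibility: uRu
Branch closes: q and ¬q both at u.
All branches of the negation close; one closing branch shown above.

Valid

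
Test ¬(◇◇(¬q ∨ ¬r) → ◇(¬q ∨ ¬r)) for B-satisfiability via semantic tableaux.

Satisfiable

1. ¬(◇◇(¬q ∨ ¬r) → ◇(¬q ∨ ¬r)), w0
2. ◇◇(¬q ∨ ¬r), w0
3. ¬◇(¬q ∨ ¬r), w0
4. ¬(¬q ∨ ¬r), w0
5. q, w0
6. r, w0
7. ◇(¬q ∨ ¬r), w1
8. ¬(¬q ∨ ¬r), w1
9. q, w1
10. r, w1
11. ¬q ∨ ¬r, w2
12. ¬r, w2
Accessibility: w0Rw0, w0Rw1, w1Rw0, w1Rw1, w1Rw2, w2Rw1, w2Rw2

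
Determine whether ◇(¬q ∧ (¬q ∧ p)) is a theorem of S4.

Tableau for the negation ¬◇(¬q ∧ (¬q ∧ p)):
1. ¬◇(¬q ∧ (¬q ∧ p)), 0
2. ¬(¬q ∧ (¬q ∧ p)), 0   [¬◇-rule on 1 via 0R0]
3. ¬(¬q ∧ p), 0   [¬∧-rule on 2 (branches; this branch)]
4. ¬p, 0   [¬∧-rule on 3 (branches; this branch)]
Accessibility: 0R0
The negation has an open branch (countermodel exists).

No, not valid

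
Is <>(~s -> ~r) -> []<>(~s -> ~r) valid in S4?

Tableau for the negation ~(<>(~s -> ~r) -> []<>(~s -> ~r)):
1. ~(<>(~s -> ~r) -> []<>(~s -> ~r)), 0
2. <>(~s -> ~r), 0
3. ~[]<>(~s -> ~r), 0
4. ~s -> ~r, 1
5. ~r, 1
6. ~<>(~s -> ~r), 2
7. ~(~s -> ~r), 2
8. ~s, 2
9. r, 2
Accessibility: 0R0, 0R1, 0R2, 1R1, 2R2
The negation has an open branch (countermodel exists).

Invalid (countermodel exists)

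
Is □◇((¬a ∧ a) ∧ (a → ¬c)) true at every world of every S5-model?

Tableau for the negation ¬□◇((¬a ∧ a) ∧ (a → ¬c)):
1. ¬□◇((¬a ∧ a) ∧ (a → ¬c)), u
2. ¬◇((¬a ∧ a) ∧ (a → ¬c)), v   [¬□-rule on 1: fresh world v, uRv]
3. ¬((¬a ∧ a) ∧ (a → ¬c)), u   [¬◇-rule on 2 via vRu]
4. ¬((¬a ∧ a) ∧ (a → ¬c)), v   [¬◇-rule on 2 via vRv]
5. ¬(a → ¬c), u   [¬∧-rule on 3 (branches; this branch)]
6. a, u   [¬→-rule on 5]
7. c, u   [¬→-rule on 5]
8. ¬(a → ¬c), v   [¬∧-rule on 4 (branches; this branch)]
9. a, v   [¬→-rule on 8]
10. c, v   [¬→-rule on 8]
Accessibility: uRu, uRv, vRu, vRv
The negation has an open branch (countermodel exists).

Not valid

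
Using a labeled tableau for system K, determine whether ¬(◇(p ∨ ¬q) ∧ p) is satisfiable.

Yes, satisfiable

1. ¬(◇(p ∨ ¬q) ∧ p), 0
2. ¬p, 0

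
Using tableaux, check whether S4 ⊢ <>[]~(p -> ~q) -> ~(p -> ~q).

No, not valid

Tableau for the negation ~(<>[]~(p -> ~q) -> ~(p -> ~q)):
1. ~(<>[]~(p -> ~q) -> ~(p -> ~q)), 0
2. <>[]~(p -> ~q), 0   [~->-rule on 1]
3. p -> ~q, 0   [~->-rule on 1]
4. ~q, 0   [->-rule on 3 (branches; this branch)]
5. []~(p -> ~q), 1   [<>-rule on 2: fresh world 1, 0R1]
6. ~(p -> ~q), 1   [[]-rule on 5 via 1R1]
7. p, 1   [~->-rule on 6]
8. q, 1   [~->-rule on 6]
Accessibility: 0R0, 0R1, 1R1
The negation has an open branch (countermodel exists).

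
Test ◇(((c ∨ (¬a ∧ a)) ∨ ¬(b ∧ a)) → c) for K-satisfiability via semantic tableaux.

Satisfiable

1. ◇(((c ∨ (¬a ∧ a)) ∨ ¬(b ∧ a)) → c), 0
2. ((c ∨ (¬a ∧ a)) ∨ ¬(b ∧ a)) → c, 1
3. c, 1
Accessibility: 0R1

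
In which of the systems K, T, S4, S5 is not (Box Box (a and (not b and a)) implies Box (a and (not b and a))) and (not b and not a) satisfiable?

K-tableau for the formula:
1. not (Box Box (a and (not b and a)) implies Box (a and (not b and a))) and (not b and not a), 0
2. not (Box Box (a and (not b and a)) implies Box (a and (not b and a))), 0
3. not b and not a, 0
4. Box Box (a and (not b and a)), 0
5. not Box (a and (not b and a)), 0
6. not b, 0
7. not a, 0
8. not (a and (not b and a)), 1
9. Box (a and (not b and a)), 1
10. not (not b and a), 1
11. not a, 1
Accessibility: 0R1
Complete open branch: satisfiable in K.
T-tableau for the formula:
1. not (Box Box (a and (not b and a)) implies Box (a and (not b and a))) and (not b and not a), 0
2. not (Box Box (a and (not b and a)) implies Box (a and (not b and a))), 0
3. not b and not a, 0
4. Box Box (a and (not b and a)), 0
5. not Box (a and (not b and a)), 0
6. not b, 0
7. not a, 0
8. Box (a and (not b and a)), 0
9. a and (not b and a), 0
10. a, 0
11. not b and a, 0
Accessibility: 0R0
Branch closes: a and not a both at 0.
Every branch closes (one shown): unsatisfiable in T, hence also in S4, S5 (every S4/S5-frame is a T-frame).

K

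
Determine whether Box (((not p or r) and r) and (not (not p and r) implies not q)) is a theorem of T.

No, not valid

Tableau for the negation not Box (((not p or r) and r) and (not (not p and r) implies not q)):
1. not Box (((not p or r) and r) and (not (not p and r) implies not q)), u
2. not (((not p or r) and r) and (not (not p and r) implies not q)), v
3. not (not (not p and r) implies not q), v
4. not (not p and r), v
5. q, v
6. not r, v
Accessibility: uRu, uRv, vRv
The negation has an open branch (countermodel exists).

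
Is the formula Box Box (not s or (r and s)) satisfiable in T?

Satisfiable

1. Box Box (not s or (r and s)), u
2. Box (not s or (r and s)), u
3. not s or (r and s), u
4. r and s, u
5. r, u
6. s, u
Accessibility: uRu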